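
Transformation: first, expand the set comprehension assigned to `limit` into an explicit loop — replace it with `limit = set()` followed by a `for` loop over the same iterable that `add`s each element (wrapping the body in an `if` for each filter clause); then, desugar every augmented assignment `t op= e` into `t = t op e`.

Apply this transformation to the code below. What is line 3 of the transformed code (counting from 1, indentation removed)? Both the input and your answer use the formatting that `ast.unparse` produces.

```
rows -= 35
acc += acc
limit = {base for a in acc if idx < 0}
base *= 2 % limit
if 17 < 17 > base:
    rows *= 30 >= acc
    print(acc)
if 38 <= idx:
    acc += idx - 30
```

limit = set()

Transformed code:
rows = rows - 35
acc = acc + acc
limit = set()
for a in acc:
    if idx < 0:
        limit.add(base)
base = base * (2 % limit)
if 17 < 17 > base:
    rows = rows * (30 >= acc)
    print(acc)
if 38 <= idx:
    acc = acc + (idx - 30)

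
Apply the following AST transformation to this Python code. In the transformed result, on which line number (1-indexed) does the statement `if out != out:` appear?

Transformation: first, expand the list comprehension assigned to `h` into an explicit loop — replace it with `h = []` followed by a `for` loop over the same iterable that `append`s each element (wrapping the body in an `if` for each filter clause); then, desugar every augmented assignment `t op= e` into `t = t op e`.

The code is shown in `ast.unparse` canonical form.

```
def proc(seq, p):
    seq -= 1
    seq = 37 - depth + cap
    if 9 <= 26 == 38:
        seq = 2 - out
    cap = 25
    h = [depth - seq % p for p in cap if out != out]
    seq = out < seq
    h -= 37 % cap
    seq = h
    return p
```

9

Transformed code:
def proc(seq, p):
    seq = seq - 1
    seq = 37 - depth + cap
    if 9 <= 26 == 38:
        seq = 2 - out
    cap = 25
    h = []
    for p in cap:
        if out != out:
            h.append(depth - seq % p)
    seq = out < seq
    h = h - 37 % cap
    seq = h
    return p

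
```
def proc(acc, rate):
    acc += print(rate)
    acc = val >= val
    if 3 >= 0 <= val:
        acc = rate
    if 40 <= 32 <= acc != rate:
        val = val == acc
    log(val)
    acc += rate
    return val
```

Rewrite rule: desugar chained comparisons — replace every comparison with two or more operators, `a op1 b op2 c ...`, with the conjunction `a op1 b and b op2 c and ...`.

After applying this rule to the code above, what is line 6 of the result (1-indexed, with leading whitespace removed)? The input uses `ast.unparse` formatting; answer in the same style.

if 40 <= 32 and 32 <= acc and (acc != rate):

Transformed code:
def proc(acc, rate):
    acc += print(rate)
    acc = val >= val
    if 3 >= 0 and 0 <= val:
        acc = rate
    if 40 <= 32 and 32 <= acc and (acc != rate):
        val = val == acc
    log(val)
    acc += rate
    return val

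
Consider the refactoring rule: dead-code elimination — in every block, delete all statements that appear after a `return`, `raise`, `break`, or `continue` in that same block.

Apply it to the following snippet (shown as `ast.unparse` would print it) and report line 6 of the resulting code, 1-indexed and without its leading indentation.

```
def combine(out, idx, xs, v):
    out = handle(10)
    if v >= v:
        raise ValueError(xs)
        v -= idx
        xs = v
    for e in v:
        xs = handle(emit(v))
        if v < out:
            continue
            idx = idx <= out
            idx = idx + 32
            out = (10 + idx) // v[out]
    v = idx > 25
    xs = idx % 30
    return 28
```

xs = handle(emit(v))

Transformed code:
def combine(out, idx, xs, v):
    out = handle(10)
    if v >= v:
        raise ValueError(xs)
    for e in v:
        xs = handle(emit(v))
        if v < out:
            continue
    v = idx > 25
    xs = idx % 30
    return 28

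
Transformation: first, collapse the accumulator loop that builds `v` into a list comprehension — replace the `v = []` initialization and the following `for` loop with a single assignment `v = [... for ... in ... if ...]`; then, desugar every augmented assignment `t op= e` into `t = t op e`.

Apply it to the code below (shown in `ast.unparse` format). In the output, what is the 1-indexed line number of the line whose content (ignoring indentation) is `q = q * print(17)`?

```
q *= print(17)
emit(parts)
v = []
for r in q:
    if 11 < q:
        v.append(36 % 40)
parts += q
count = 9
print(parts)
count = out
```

1

Transformed code:
q = q * print(17)
emit(parts)
v = [36 % 40 for r in q if 11 < q]
parts = parts + q
count = 9
print(parts)
count = out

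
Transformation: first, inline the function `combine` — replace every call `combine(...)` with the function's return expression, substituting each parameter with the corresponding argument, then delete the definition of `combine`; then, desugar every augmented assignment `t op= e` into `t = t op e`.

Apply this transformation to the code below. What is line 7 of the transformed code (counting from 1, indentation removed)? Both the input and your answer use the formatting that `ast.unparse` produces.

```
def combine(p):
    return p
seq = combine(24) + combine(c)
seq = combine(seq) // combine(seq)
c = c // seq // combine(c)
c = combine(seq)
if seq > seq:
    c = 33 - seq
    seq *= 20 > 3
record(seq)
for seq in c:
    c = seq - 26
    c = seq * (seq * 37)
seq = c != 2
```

Transformed code:
seq = 24 + c
seq = seq // seq
c = c // seq // c
c = seq
if seq > seq:
    c = 33 - seq
    seq = seq * (20 > 3)
record(seq)
for seq in c:
    c = seq - 26
    c = seq * (seq * 37)
seq = c != 2

seq = seq * (20 > 3)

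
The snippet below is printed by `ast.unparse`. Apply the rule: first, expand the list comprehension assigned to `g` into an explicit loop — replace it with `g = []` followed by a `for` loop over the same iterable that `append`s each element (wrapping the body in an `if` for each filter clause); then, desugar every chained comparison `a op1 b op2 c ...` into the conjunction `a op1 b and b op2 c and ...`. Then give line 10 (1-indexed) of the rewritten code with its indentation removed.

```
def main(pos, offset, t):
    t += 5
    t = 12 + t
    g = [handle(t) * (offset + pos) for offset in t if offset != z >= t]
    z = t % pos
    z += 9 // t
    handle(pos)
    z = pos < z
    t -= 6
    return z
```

handle(pos)

Transformed code:
def main(pos, offset, t):
    t += 5
    t = 12 + t
    g = []
    for offset in t:
        if offset != z and z >= t:
            g.append(handle(t) * (offset + pos))
    z = t % pos
    z += 9 // t
    handle(pos)
    z = pos < z
    t -= 6
    return z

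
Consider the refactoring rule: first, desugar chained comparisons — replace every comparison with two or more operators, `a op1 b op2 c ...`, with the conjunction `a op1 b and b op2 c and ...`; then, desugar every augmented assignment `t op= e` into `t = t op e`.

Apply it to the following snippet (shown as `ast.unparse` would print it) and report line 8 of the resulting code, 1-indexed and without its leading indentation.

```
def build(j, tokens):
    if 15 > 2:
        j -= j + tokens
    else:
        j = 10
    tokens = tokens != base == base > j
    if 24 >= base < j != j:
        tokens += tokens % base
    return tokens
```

Transformed code:
def build(j, tokens):
    if 15 > 2:
        j = j - (j + tokens)
    else:
        j = 10
    tokens = tokens != base and base == base and (base > j)
    if 24 >= base and base < j and (j != j):
        tokens = tokens + tokens % base
    return tokens

tokens = tokens + tokens % base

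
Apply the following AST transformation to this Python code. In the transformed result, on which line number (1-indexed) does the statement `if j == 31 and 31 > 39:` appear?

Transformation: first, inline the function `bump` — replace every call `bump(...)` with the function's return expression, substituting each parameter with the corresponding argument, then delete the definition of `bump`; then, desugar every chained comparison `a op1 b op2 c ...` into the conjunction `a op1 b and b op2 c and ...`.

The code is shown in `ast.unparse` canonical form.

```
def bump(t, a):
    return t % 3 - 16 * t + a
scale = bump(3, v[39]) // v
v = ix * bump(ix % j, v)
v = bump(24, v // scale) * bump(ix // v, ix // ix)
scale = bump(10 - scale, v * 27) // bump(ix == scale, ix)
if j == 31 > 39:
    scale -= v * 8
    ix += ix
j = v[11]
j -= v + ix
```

5

Transformed code:
scale = (3 % 3 - 16 * 3 + v[39]) // v
v = ix * (ix % j % 3 - 16 * (ix % j) + v)
v = (24 % 3 - 16 * 24 + v // scale) * (ix // v % 3 - 16 * (ix // v) + ix // ix)
scale = ((10 - scale) % 3 - 16 * (10 - scale) + v * 27) // ((ix == scale) % 3 - 16 * (ix == scale) + ix)
if j == 31 and 31 > 39:
    scale -= v * 8
    ix += ix
j = v[11]
j -= v + ix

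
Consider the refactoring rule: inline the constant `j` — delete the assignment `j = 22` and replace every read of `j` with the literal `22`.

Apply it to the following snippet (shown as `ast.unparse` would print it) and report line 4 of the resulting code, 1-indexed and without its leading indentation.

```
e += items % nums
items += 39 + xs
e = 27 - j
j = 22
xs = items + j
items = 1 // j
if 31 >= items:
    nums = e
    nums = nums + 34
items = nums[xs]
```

Transformed code:
e += items % nums
items += 39 + xs
e = 27 - 22
xs = items + 22
items = 1 // 22
if 31 >= items:
    nums = e
    nums = nums + 34
items = nums[xs]

xs = items + 22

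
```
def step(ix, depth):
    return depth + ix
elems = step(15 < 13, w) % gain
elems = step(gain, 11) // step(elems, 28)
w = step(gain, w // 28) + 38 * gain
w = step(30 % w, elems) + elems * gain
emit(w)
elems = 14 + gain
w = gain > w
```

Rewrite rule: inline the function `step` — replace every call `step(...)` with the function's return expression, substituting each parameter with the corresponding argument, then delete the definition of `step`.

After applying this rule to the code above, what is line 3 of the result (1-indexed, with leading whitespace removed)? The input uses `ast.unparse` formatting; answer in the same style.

Transformed code:
elems = (w + (15 < 13)) % gain
elems = (11 + gain) // (28 + elems)
w = w // 28 + gain + 38 * gain
w = elems + 30 % w + elems * gain
emit(w)
elems = 14 + gain
w = gain > w

w = w // 28 + gain + 38 * gain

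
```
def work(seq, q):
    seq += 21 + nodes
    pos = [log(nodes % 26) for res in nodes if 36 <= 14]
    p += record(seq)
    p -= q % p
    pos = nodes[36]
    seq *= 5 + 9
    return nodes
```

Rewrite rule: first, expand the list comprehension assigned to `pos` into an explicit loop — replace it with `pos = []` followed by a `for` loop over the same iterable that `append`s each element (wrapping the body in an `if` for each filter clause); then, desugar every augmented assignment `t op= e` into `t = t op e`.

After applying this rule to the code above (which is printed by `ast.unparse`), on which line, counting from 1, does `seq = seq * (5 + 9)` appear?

Transformed code:
def work(seq, q):
    seq = seq + (21 + nodes)
    pos = []
    for res in nodes:
        if 36 <= 14:
            pos.append(log(nodes % 26))
    p = p + record(seq)
    p = p - q % p
    pos = nodes[36]
    seq = seq * (5 + 9)
    return nodes

10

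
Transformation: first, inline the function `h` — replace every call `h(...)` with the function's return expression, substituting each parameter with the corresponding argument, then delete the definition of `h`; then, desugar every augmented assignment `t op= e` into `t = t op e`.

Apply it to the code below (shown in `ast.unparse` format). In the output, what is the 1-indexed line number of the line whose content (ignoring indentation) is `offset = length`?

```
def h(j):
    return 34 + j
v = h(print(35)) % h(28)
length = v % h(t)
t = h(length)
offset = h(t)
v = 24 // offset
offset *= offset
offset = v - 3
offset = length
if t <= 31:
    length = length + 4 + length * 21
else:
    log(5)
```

8

Transformed code:
v = (34 + print(35)) % (34 + 28)
length = v % (34 + t)
t = 34 + length
offset = 34 + t
v = 24 // offset
offset = offset * offset
offset = v - 3
offset = length
if t <= 31:
    length = length + 4 + length * 21
else:
    log(5)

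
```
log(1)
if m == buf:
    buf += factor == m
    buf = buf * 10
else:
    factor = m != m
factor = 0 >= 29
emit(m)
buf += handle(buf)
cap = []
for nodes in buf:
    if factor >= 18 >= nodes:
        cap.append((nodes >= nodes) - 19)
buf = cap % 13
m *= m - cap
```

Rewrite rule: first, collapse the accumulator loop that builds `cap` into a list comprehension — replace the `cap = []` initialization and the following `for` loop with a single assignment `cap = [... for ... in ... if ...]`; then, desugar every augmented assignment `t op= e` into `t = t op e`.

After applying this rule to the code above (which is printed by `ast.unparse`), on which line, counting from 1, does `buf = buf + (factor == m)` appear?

Transformed code:
log(1)
if m == buf:
    buf = buf + (factor == m)
    buf = buf * 10
else:
    factor = m != m
factor = 0 >= 29
emit(m)
buf = buf + handle(buf)
cap = [(nodes >= nodes) - 19 for nodes in buf if factor >= 18 >= nodes]
buf = cap % 13
m = m * (m - cap)

3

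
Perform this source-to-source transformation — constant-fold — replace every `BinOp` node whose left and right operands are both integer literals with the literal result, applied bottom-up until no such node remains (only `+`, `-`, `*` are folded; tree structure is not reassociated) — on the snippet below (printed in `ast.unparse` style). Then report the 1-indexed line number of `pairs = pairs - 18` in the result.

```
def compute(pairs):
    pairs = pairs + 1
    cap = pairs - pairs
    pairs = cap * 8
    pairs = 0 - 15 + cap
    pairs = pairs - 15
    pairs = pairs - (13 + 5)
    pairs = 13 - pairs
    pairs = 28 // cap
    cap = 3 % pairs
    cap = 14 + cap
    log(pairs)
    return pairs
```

Transformed code:
def compute(pairs):
    pairs = pairs + 1
    cap = pairs - pairs
    pairs = cap * 8
    pairs = -15 + cap
    pairs = pairs - 15
    pairs = pairs - 18
    pairs = 13 - pairs
    pairs = 28 // cap
    cap = 3 % pairs
    cap = 14 + cap
    log(pairs)
    return pairs

7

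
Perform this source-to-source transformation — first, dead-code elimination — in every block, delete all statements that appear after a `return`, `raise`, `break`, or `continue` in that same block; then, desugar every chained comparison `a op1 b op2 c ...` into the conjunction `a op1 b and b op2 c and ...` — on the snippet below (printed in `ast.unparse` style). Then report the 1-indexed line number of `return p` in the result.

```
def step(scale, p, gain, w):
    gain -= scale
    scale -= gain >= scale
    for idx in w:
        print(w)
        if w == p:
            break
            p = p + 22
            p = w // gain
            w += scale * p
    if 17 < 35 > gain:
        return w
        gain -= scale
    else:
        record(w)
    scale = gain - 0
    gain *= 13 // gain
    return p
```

14

Transformed code:
def step(scale, p, gain, w):
    gain -= scale
    scale -= gain >= scale
    for idx in w:
        print(w)
        if w == p:
            break
    if 17 < 35 and 35 > gain:
        return w
    else:
        record(w)
    scale = gain - 0
    gain *= 13 // gain
    return p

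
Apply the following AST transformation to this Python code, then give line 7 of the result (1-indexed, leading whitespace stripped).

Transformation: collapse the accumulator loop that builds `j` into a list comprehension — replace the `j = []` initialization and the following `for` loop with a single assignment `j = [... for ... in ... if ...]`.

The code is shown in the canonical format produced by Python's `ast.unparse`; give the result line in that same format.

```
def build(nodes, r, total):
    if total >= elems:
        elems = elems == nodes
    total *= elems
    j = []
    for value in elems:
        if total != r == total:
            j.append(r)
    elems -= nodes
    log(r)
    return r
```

Transformed code:
def build(nodes, r, total):
    if total >= elems:
        elems = elems == nodes
    total *= elems
    j = [r for value in elems if total != r == total]
    elems -= nodes
    log(r)
    return r

log(r)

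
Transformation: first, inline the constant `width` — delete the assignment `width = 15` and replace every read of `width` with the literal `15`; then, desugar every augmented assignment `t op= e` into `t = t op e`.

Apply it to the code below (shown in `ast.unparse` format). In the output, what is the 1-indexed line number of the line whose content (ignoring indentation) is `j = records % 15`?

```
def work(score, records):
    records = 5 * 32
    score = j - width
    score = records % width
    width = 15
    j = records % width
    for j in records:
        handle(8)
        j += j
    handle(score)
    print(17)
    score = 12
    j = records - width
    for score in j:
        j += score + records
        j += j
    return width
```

5

Transformed code:
def work(score, records):
    records = 5 * 32
    score = j - 15
    score = records % 15
    j = records % 15
    for j in records:
        handle(8)
        j = j + j
    handle(score)
    print(17)
    score = 12
    j = records - 15
    for score in j:
        j = j + (score + records)
        j = j + j
    return 15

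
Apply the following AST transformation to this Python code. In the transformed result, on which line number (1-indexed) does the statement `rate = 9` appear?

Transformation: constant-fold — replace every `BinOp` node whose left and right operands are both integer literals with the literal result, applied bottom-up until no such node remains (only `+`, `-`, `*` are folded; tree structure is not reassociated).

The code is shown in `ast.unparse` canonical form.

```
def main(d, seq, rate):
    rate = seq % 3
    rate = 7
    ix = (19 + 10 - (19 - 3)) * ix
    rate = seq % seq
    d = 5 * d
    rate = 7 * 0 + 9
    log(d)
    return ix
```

7

Transformed code:
def main(d, seq, rate):
    rate = seq % 3
    rate = 7
    ix = 13 * ix
    rate = seq % seq
    d = 5 * d
    rate = 9
    log(d)
    return ix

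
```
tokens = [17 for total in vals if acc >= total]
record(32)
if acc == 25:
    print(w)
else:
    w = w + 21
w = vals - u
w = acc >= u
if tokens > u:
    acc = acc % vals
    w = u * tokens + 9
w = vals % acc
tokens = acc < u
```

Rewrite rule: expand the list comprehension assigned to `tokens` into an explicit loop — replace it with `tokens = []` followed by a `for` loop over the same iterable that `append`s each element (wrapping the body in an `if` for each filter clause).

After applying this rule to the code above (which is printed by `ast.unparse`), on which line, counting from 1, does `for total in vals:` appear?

Transformed code:
tokens = []
for total in vals:
    if acc >= total:
        tokens.append(17)
record(32)
if acc == 25:
    print(w)
else:
    w = w + 21
w = vals - u
w = acc >= u
if tokens > u:
    acc = acc % vals
    w = u * tokens + 9
w = vals % acc
tokens = acc < u

2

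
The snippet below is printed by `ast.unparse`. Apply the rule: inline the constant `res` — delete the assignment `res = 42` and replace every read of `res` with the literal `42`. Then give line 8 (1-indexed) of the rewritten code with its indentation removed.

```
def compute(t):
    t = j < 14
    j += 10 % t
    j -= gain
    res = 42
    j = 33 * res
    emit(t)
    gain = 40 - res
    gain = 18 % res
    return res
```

gain = 18 % 42

Transformed code:
def compute(t):
    t = j < 14
    j += 10 % t
    j -= gain
    j = 33 * 42
    emit(t)
    gain = 40 - 42
    gain = 18 % 42
    return 42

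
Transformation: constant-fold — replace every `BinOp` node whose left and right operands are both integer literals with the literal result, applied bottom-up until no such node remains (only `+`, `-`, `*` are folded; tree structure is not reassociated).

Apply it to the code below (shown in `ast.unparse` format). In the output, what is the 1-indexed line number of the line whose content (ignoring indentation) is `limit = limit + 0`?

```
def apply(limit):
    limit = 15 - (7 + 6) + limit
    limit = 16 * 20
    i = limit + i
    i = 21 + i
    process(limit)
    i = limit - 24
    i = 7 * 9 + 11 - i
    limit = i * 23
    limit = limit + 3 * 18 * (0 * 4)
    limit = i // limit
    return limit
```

Transformed code:
def apply(limit):
    limit = 2 + limit
    limit = 320
    i = limit + i
    i = 21 + i
    process(limit)
    i = limit - 24
    i = 74 - i
    limit = i * 23
    limit = limit + 0
    limit = i // limit
    return limit

10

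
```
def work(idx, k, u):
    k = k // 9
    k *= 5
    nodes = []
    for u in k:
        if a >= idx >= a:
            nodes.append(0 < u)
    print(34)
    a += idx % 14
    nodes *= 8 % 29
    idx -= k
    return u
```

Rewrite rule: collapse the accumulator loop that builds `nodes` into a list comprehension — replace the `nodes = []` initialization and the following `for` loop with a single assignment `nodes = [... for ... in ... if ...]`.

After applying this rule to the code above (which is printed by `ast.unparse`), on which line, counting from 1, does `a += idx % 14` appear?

6

Transformed code:
def work(idx, k, u):
    k = k // 9
    k *= 5
    nodes = [0 < u for u in k if a >= idx >= a]
    print(34)
    a += idx % 14
    nodes *= 8 % 29
    idx -= k
    return u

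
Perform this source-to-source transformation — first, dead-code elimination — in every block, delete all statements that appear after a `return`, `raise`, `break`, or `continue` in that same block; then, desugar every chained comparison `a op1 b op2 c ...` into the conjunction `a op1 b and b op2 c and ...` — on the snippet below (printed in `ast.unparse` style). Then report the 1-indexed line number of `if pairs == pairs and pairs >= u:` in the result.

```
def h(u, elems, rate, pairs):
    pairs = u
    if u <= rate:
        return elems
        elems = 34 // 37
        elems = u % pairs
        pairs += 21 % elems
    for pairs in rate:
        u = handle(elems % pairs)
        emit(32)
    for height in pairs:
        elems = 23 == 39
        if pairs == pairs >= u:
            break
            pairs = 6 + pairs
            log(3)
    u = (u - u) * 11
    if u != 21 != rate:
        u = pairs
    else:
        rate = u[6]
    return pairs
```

Transformed code:
def h(u, elems, rate, pairs):
    pairs = u
    if u <= rate:
        return elems
    for pairs in rate:
        u = handle(elems % pairs)
        emit(32)
    for height in pairs:
        elems = 23 == 39
        if pairs == pairs and pairs >= u:
            break
    u = (u - u) * 11
    if u != 21 and 21 != rate:
        u = pairs
    else:
        rate = u[6]
    return pairs

10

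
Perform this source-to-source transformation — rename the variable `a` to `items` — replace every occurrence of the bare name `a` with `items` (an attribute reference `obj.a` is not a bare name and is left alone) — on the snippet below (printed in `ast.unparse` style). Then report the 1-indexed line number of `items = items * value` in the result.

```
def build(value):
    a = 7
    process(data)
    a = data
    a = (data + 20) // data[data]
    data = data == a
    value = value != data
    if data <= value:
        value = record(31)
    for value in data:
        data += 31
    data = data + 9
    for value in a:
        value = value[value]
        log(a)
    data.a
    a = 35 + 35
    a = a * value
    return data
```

18

Transformed code:
def build(value):
    items = 7
    process(data)
    items = data
    items = (data + 20) // data[data]
    data = data == items
    value = value != data
    if data <= value:
        value = record(31)
    for value in data:
        data += 31
    data = data + 9
    for value in items:
        value = value[value]
        log(items)
    data.a
    items = 35 + 35
    items = items * value
    return data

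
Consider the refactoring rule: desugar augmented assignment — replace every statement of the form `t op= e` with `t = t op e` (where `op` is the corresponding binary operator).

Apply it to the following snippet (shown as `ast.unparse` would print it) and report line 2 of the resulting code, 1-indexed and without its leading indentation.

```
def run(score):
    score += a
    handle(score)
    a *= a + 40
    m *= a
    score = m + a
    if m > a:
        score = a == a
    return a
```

Transformed code:
def run(score):
    score = score + a
    handle(score)
    a = a * (a + 40)
    m = m * a
    score = m + a
    if m > a:
        score = a == a
    return a

score = score + a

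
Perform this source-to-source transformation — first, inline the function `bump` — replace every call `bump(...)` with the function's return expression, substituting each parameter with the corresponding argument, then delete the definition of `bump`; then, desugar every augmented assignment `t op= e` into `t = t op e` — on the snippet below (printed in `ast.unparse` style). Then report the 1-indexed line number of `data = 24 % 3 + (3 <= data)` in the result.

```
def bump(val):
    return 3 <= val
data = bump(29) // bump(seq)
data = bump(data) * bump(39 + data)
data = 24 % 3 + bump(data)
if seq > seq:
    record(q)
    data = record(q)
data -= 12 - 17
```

Transformed code:
data = (3 <= 29) // (3 <= seq)
data = (3 <= data) * (3 <= 39 + data)
data = 24 % 3 + (3 <= data)
if seq > seq:
    record(q)
    data = record(q)
data = data - (12 - 17)

3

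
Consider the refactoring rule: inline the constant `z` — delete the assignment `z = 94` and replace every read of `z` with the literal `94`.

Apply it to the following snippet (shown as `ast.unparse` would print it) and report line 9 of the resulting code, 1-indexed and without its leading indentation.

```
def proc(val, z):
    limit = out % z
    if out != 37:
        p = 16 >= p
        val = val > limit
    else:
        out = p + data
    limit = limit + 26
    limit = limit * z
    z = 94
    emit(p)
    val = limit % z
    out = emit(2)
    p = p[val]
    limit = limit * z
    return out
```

limit = limit * 94

Transformed code:
def proc(val, z):
    limit = out % 94
    if out != 37:
        p = 16 >= p
        val = val > limit
    else:
        out = p + data
    limit = limit + 26
    limit = limit * 94
    emit(p)
    val = limit % 94
    out = emit(2)
    p = p[val]
    limit = limit * 94
    return out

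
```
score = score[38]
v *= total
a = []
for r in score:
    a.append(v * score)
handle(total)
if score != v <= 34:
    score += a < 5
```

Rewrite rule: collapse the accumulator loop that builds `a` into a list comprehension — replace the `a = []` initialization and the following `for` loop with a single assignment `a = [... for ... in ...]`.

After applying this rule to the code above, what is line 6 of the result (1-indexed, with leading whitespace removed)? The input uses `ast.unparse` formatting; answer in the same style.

score += a < 5

Transformed code:
score = score[38]
v *= total
a = [v * score for r in score]
handle(total)
if score != v <= 34:
    score += a < 5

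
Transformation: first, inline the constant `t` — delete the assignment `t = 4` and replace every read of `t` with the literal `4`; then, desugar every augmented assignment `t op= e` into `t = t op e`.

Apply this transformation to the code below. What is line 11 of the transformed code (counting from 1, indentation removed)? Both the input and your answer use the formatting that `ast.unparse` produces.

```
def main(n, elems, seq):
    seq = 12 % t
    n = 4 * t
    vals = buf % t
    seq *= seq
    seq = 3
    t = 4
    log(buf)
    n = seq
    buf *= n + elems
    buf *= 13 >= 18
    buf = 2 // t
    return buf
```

buf = 2 // 4

Transformed code:
def main(n, elems, seq):
    seq = 12 % 4
    n = 4 * 4
    vals = buf % 4
    seq = seq * seq
    seq = 3
    log(buf)
    n = seq
    buf = buf * (n + elems)
    buf = buf * (13 >= 18)
    buf = 2 // 4
    return buf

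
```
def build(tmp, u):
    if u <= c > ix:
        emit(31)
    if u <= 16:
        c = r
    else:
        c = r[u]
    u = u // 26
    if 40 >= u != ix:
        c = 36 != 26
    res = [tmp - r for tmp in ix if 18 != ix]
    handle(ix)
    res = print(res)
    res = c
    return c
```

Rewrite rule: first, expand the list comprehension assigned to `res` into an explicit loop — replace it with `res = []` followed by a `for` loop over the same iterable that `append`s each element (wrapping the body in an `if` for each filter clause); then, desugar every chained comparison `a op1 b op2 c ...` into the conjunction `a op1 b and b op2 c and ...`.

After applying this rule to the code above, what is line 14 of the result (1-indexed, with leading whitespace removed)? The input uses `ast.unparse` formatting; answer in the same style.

Transformed code:
def build(tmp, u):
    if u <= c and c > ix:
        emit(31)
    if u <= 16:
        c = r
    else:
        c = r[u]
    u = u // 26
    if 40 >= u and u != ix:
        c = 36 != 26
    res = []
    for tmp in ix:
        if 18 != ix:
            res.append(tmp - r)
    handle(ix)
    res = print(res)
    res = c
    return c

res.append(tmp - r)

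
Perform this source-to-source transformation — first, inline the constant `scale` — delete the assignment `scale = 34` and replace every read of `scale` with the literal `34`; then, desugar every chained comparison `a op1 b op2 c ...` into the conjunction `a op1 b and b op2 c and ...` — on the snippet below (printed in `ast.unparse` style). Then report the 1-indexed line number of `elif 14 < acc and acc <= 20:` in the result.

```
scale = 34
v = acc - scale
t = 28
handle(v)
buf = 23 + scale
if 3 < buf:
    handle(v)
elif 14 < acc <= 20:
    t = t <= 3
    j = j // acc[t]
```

Transformed code:
v = acc - 34
t = 28
handle(v)
buf = 23 + 34
if 3 < buf:
    handle(v)
elif 14 < acc and acc <= 20:
    t = t <= 3
    j = j // acc[t]

7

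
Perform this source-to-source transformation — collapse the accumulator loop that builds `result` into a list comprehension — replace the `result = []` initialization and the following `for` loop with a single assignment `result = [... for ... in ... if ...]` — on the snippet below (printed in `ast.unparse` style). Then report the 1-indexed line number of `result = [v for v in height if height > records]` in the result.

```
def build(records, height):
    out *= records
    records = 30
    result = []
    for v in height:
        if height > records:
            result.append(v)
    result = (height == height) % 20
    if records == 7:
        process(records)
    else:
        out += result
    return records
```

4

Transformed code:
def build(records, height):
    out *= records
    records = 30
    result = [v for v in height if height > records]
    result = (height == height) % 20
    if records == 7:
        process(records)
    else:
        out += result
    return records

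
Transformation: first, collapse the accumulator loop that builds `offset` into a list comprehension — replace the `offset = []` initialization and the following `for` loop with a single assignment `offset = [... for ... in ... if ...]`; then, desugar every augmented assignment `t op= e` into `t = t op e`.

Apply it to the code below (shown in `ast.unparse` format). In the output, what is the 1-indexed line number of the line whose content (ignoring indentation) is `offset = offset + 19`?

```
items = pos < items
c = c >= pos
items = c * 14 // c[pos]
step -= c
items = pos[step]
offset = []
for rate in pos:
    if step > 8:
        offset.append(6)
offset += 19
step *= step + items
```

Transformed code:
items = pos < items
c = c >= pos
items = c * 14 // c[pos]
step = step - c
items = pos[step]
offset = [6 for rate in pos if step > 8]
offset = offset + 19
step = step * (step + items)

7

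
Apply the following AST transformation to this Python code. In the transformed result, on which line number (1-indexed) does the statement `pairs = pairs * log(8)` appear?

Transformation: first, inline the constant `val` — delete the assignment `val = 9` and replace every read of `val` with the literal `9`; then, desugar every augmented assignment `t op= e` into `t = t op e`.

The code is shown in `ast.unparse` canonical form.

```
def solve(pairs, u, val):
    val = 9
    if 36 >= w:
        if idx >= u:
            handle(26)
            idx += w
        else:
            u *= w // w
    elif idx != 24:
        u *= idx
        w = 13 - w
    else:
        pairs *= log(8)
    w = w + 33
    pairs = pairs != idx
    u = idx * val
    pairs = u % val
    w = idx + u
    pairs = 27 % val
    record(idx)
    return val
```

Transformed code:
def solve(pairs, u, val):
    if 36 >= w:
        if idx >= u:
            handle(26)
            idx = idx + w
        else:
            u = u * (w // w)
    elif idx != 24:
        u = u * idx
        w = 13 - w
    else:
        pairs = pairs * log(8)
    w = w + 33
    pairs = pairs != idx
    u = idx * 9
    pairs = u % 9
    w = idx + u
    pairs = 27 % 9
    record(idx)
    return 9

12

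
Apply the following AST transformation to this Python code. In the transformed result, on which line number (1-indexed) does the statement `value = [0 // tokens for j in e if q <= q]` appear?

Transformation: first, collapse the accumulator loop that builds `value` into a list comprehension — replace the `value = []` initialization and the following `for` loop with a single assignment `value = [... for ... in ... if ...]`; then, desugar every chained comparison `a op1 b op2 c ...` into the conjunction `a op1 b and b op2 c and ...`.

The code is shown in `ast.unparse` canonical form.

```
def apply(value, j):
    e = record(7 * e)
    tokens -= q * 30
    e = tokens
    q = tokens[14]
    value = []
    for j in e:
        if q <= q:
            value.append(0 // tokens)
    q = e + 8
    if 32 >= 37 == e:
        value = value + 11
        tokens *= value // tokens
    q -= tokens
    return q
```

Transformed code:
def apply(value, j):
    e = record(7 * e)
    tokens -= q * 30
    e = tokens
    q = tokens[14]
    value = [0 // tokens for j in e if q <= q]
    q = e + 8
    if 32 >= 37 and 37 == e:
        value = value + 11
        tokens *= value // tokens
    q -= tokens
    return q

6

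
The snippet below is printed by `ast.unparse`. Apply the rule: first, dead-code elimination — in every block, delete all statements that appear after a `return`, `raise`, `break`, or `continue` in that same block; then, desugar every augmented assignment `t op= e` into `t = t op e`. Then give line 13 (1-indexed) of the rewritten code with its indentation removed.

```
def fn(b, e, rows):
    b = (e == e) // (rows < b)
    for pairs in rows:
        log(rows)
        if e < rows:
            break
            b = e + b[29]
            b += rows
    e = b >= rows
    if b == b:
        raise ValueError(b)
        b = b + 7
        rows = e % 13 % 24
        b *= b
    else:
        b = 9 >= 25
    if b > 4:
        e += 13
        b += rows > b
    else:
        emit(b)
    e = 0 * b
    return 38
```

e = e + 13

Transformed code:
def fn(b, e, rows):
    b = (e == e) // (rows < b)
    for pairs in rows:
        log(rows)
        if e < rows:
            break
    e = b >= rows
    if b == b:
        raise ValueError(b)
    else:
        b = 9 >= 25
    if b > 4:
        e = e + 13
        b = b + (rows > b)
    else:
        emit(b)
    e = 0 * b
    return 38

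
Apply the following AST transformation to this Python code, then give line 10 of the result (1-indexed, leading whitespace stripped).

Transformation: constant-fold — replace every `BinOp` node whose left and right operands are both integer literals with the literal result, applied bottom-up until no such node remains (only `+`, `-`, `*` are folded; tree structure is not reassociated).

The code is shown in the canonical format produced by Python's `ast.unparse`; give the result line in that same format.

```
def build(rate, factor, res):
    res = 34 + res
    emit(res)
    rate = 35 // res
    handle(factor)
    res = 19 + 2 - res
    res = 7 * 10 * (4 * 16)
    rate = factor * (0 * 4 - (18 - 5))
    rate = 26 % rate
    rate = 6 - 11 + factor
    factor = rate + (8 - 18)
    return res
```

Transformed code:
def build(rate, factor, res):
    res = 34 + res
    emit(res)
    rate = 35 // res
    handle(factor)
    res = 21 - res
    res = 4480
    rate = factor * -13
    rate = 26 % rate
    rate = -5 + factor
    factor = rate + -10
    return res

rate = -5 + factor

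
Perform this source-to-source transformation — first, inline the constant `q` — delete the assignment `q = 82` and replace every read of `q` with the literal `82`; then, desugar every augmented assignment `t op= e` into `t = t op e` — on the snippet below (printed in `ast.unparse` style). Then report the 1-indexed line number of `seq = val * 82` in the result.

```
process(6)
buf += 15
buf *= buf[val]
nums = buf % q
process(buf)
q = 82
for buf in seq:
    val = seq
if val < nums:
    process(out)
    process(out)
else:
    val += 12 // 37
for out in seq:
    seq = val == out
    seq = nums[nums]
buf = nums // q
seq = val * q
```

17

Transformed code:
process(6)
buf = buf + 15
buf = buf * buf[val]
nums = buf % 82
process(buf)
for buf in seq:
    val = seq
if val < nums:
    process(out)
    process(out)
else:
    val = val + 12 // 37
for out in seq:
    seq = val == out
    seq = nums[nums]
buf = nums // 82
seq = val * 82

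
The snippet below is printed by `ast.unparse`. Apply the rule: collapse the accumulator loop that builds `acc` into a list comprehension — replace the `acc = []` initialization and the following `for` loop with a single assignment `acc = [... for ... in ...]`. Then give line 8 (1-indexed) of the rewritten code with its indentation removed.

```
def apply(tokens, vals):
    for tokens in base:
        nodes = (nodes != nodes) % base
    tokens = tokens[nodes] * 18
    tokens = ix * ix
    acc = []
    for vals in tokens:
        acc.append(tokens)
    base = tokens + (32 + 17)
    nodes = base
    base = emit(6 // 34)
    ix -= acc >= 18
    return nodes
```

Transformed code:
def apply(tokens, vals):
    for tokens in base:
        nodes = (nodes != nodes) % base
    tokens = tokens[nodes] * 18
    tokens = ix * ix
    acc = [tokens for vals in tokens]
    base = tokens + (32 + 17)
    nodes = base
    base = emit(6 // 34)
    ix -= acc >= 18
    return nodes

nodes = base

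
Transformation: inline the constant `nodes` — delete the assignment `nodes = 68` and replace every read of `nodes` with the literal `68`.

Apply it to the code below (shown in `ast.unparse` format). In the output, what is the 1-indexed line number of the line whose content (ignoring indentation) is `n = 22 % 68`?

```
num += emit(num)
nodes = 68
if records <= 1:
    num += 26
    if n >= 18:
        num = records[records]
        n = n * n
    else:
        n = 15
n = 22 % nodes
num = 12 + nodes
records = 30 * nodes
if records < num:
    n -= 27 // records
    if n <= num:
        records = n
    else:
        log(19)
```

9

Transformed code:
num += emit(num)
if records <= 1:
    num += 26
    if n >= 18:
        num = records[records]
        n = n * n
    else:
        n = 15
n = 22 % 68
num = 12 + 68
records = 30 * 68
if records < num:
    n -= 27 // records
    if n <= num:
        records = n
    else:
        log(19)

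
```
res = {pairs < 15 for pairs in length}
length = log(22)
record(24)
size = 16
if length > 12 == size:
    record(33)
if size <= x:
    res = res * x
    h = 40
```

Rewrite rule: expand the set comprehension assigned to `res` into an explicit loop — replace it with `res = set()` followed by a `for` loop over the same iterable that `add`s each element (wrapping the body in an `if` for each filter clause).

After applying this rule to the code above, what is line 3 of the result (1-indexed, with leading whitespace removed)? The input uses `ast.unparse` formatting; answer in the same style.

res.add(pairs < 15)

Transformed code:
res = set()
for pairs in length:
    res.add(pairs < 15)
length = log(22)
record(24)
size = 16
if length > 12 == size:
    record(33)
if size <= x:
    res = res * x
    h = 40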